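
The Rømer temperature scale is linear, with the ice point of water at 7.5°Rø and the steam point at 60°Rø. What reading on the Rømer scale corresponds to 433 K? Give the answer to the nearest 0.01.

First in Celsius: 433 - 273.15 = 159.8500°C.
Linearly onto the Rømer scale: 7.5 + (159.8500 / 100) × (60 - 7.5) = 91.42°Rø.

91.42°Rø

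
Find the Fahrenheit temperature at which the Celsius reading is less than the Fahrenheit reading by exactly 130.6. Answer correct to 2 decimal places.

253.85°F

Let F be the Fahrenheit reading. The Celsius reading is C = 5/9·F - 17.7778.
Require C - F = -130.6: (-4/9)·F - 17.7778 = -130.6.
F = (-130.6 + 17.7778) / (-4/9) = 253.85.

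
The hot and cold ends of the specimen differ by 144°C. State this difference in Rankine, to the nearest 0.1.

For a temperature interval the offset drops out; only the factor 1.8 applies.
144 × 1.8 = 259.2.

259.2°R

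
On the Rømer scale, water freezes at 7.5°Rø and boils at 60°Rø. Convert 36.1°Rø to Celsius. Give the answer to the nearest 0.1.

54.5°C

Linear interpolation between the fixed points: C = (36.1 - 7.5) × 100 / (60 - 7.5) = 54.4762°C.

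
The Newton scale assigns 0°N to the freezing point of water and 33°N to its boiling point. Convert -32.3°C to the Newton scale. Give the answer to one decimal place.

-10.7°N

Linearly onto the Newton scale: 0 + (-32.3000 / 100) × (33 - 0) = -10.7°N.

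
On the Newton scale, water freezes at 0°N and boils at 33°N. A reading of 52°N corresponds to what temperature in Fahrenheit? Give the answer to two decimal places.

315.64°F

Linear interpolation between the fixed points: C = (52 - 0) × 100 / (33 - 0) = 157.5758°C.
Then 157.5758 × 1.8 + 32 = 315.64°F.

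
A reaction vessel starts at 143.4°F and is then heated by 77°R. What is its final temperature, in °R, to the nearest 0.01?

Initial temperature in Celsius: (143.4 - 32) × 5/9 = 61.8889°C.
The 77°R change is an interval, so only the factor 5/9 applies: +77 × 5/9 = +42.7778°C.
Final Celsius temperature: 61.8889 + 42.7778 = 104.6667°C.
In Rankine: 104.6667 × 1.8 + 491.67 = 680.07°R.

680.07°R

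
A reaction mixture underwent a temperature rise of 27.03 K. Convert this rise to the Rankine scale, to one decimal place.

48.7°R

An interval of 1 K corresponds to 1.8°R.
27.03 × 1.8 = 48.7.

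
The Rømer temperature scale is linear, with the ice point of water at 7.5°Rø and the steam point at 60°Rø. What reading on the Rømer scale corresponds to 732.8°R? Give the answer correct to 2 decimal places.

First in Celsius: (732.8 - 491.67) × 5/9 = 133.9611°C.
Linearly onto the Rømer scale: 7.5 + (133.9611 / 100) × (60 - 7.5) = 77.83°Rø.

77.83°Rø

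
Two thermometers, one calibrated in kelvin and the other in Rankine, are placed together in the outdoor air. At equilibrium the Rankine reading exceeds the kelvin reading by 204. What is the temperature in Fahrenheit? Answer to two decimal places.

-0.67°F

Let x be the kelvin reading; then the Rankine reading is 1.8·x.
(1.8·x) - x = 204  ⇒  (0.8)·x = 204  ⇒  x = 255.0000 K.
In Celsius: 255 - 273.15 = -18.1500°C.
In Fahrenheit: -18.1500 × 1.8 + 32 = -0.67°F.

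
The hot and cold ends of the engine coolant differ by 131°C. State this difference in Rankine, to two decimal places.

Only the scale ratio 1.8 matters for a change in temperature.
131 × 1.8 = 235.80.

235.80°R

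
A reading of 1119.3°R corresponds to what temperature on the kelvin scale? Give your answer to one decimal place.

In Celsius: (1119.3 - 491.67) × 5/9 = 348.6833°C.
In kelvin: 348.6833 + 273.15 = 621.8 K.

621.8 K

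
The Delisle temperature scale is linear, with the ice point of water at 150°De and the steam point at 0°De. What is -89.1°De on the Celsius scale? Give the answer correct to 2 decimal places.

Linear interpolation between the fixed points: C = (-89.1 - 150) × 100 / (0 - 150) = 159.4000°C.

159.40°C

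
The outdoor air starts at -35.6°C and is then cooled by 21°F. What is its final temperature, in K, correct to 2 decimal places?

The 21°F change is an interval, so only the factor 5/9 applies: -21 × 5/9 = -11.6667°C.
Final Celsius temperature: -35.6000 - 11.6667 = -47.2667°C.
In kelvin: -47.2667 + 273.15 = 225.88 K.

225.88 K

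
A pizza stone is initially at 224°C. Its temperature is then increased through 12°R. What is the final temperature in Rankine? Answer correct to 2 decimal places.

The 12°R change is an interval, so only the factor 5/9 applies: +12 × 5/9 = +6.6667°C.
Final Celsius temperature: 224.0000 + 6.6667 = 230.6667°C.
In Rankine: 230.6667 × 1.8 + 491.67 = 906.87°R.

906.87°R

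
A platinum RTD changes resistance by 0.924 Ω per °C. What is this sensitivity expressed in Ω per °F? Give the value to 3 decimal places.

The quantity depends on a temperature interval, so only the ratio of degree sizes applies; the offset between the scales is irrelevant.
A change of 1°F is a change of 5/9°C, so per °F the value is 0.924 × 5/9 = 0.513.

0.513 Ω per °F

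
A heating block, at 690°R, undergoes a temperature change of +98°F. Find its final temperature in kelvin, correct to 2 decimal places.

437.78 K

Initial temperature in Celsius: (690 - 491.67) × 5/9 = 110.1833°C.
The 98°F change is an interval, so only the factor 5/9 applies: +98 × 5/9 = +54.4444°C.
Final Celsius temperature: 110.1833 + 54.4444 = 164.6278°C.
In kelvin: 164.6278 + 273.15 = 437.78 K.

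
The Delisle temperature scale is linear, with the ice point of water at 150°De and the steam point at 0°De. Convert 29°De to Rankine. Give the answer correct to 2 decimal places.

Linear interpolation between the fixed points: C = (29 - 150) × 100 / (0 - 150) = 80.6667°C.
Then 80.6667 × 1.8 + 491.67 = 636.87°R.

636.87°R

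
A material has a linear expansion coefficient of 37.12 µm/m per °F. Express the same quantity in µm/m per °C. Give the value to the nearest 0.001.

The quantity depends on a temperature interval, so only the ratio of degree sizes applies; the offset between the scales is irrelevant.
A change of 1°C is a change of 1.8°F, so per °C the value is 37.12 × 1.8 = 66.816.

66.816 µm/m per °C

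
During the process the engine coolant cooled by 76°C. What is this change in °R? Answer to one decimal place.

Only the scale ratio 1.8 matters for a change in temperature.
76 × 1.8 = 136.8.

136.8°R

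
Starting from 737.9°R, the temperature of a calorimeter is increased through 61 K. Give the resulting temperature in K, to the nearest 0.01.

Initial temperature in Celsius: (737.9 - 491.67) × 5/9 = 136.7944°C.
The 61 K change is an interval; Kelvin and Celsius degrees are the same size, so ΔC = +61°C.
Final Celsius temperature: 136.7944 + 61.0000 = 197.7944°C.
In kelvin: 197.7944 + 273.15 = 470.94 K.

470.94 K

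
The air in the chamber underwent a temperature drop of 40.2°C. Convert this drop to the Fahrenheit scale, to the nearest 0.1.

Only the scale ratio 1.8 matters for a change in temperature.
40.2 × 1.8 = 72.4.

72.4°F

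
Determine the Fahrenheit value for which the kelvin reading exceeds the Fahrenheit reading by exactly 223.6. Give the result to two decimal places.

71.49°F

Let F be the Fahrenheit reading. The kelvin reading is K = 5/9·F + 255.372.
Require K - F = 223.6: (-4/9)·F + 255.372 = 223.6.
F = (223.6 - 255.372) / (-4/9) = 71.49.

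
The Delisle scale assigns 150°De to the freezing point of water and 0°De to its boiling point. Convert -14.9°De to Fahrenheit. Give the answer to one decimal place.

Linear interpolation between the fixed points: C = (-14.9 - 150) × 100 / (0 - 150) = 109.9333°C.
Then 109.9333 × 1.8 + 32 = 229.9°F.

229.9°F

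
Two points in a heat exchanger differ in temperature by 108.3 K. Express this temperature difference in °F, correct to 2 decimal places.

Only the scale ratio 1.8 matters for a change in temperature.
108.3 × 1.8 = 194.94.

194.94°F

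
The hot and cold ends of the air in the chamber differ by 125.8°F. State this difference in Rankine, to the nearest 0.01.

125.80°R

Fahrenheit and Rankine degrees are the same size, so the interval is unchanged: 125.80.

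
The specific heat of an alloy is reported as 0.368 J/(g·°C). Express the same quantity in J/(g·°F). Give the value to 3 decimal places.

The quantity depends on a temperature interval, so only the ratio of degree sizes applies; the offset between the scales is irrelevant.
A change of 1°F is a change of 5/9°C, so per °F the value is 0.368 × 5/9 = 0.204.

0.204 J/(g·°F)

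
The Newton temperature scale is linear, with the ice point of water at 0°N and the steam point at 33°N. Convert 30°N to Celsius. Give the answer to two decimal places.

Linear interpolation between the fixed points: C = (30 - 0) × 100 / (33 - 0) = 90.9091°C.

90.91°C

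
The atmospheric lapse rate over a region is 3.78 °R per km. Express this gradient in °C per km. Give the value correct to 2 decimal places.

The quantity depends on a temperature interval, so only the ratio of degree sizes applies; the offset between the scales is irrelevant.
A change of 1°R is a change of 5/9°C, so 3.78 × 5/9 = 2.10.

2.10 °C/km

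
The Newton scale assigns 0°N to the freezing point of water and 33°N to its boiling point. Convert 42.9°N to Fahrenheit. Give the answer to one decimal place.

Linear interpolation between the fixed points: C = (42.9 - 0) × 100 / (33 - 0) = 130.0000°C.
Then 130.0000 × 1.8 + 32 = 266.0°F.

266.0°F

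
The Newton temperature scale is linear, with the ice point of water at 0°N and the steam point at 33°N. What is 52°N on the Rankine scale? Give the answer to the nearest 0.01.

Linear interpolation between the fixed points: C = (52 - 0) × 100 / (33 - 0) = 157.5758°C.
Then 157.5758 × 1.8 + 491.67 = 775.31°R.

775.31°R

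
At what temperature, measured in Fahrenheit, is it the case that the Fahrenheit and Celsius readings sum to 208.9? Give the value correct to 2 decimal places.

Let F be the Fahrenheit reading. The Celsius reading is C = 5/9·F - 17.7778.
Require F + C = 208.9: (14/9)·F - 17.7778 = 208.9.
F = (208.9 + 17.7778) / (14/9) = 145.72.

145.72°F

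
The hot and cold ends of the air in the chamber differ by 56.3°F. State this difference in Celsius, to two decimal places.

An interval of 1°F corresponds to 5/9°C.
56.3 × 5/9 = 31.28.

31.28°C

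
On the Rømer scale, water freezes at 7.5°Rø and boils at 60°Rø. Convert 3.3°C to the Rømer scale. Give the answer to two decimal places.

9.23°Rø

Linearly onto the Rømer scale: 7.5 + (3.3000 / 100) × (60 - 7.5) = 9.23°Rø.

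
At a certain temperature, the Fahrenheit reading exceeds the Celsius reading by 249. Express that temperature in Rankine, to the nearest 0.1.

979.9°R

Let x be the Celsius reading; then the Fahrenheit reading is 1.8·x + 32.
(1.8·x + 32) - x = 249  ⇒  (0.8)·x = 217  ⇒  x = 271.2500°C.
In Rankine: 271.2500 × 1.8 + 491.67 = 979.9°R.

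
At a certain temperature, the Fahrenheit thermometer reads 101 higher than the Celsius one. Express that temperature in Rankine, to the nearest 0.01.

Let x be the Celsius reading; then the Fahrenheit reading is 1.8·x + 32.
(1.8·x + 32) - x = 101  ⇒  (0.8)·x = 69  ⇒  x = 86.2500°C.
In Rankine: 86.2500 × 1.8 + 491.67 = 646.92°R.

646.92°R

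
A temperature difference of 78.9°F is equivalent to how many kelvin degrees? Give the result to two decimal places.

43.83 K

An interval of 1°F corresponds to 5/9 K.
78.9 × 5/9 = 43.83.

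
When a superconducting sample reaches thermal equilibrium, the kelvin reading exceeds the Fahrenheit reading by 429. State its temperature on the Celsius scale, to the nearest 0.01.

Let x be the kelvin reading; then the Fahrenheit reading is 1.8·x - 459.67.
(1.8·x - 459.67) - x = -429  ⇒  (0.8)·x = 30.67  ⇒  x = 38.3375 K.
In Celsius: 38.3375 - 273.15 = -234.81°C.

-234.81°C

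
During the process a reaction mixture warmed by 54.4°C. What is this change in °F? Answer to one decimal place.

An interval of 1°C corresponds to 1.8°F.
54.4 × 1.8 = 97.9.

97.9°F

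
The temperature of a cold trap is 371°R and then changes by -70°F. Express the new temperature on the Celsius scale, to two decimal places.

-105.93°C

Initial temperature in Celsius: (371 - 491.67) × 5/9 = -67.0389°C.
The 70°F change is an interval, so only the factor 5/9 applies: -70 × 5/9 = -38.8889°C.
Final Celsius temperature: -67.0389 - 38.8889 = -105.9278°C.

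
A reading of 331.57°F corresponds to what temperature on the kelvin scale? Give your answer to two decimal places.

In Celsius: (331.57 - 32) × 5/9 = 166.4278°C.
In kelvin: 166.4278 + 273.15 = 439.58 K.

439.58 K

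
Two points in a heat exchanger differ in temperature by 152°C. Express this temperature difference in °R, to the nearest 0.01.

For a temperature interval the offset drops out; only the factor 1.8 applies.
152 × 1.8 = 273.60.

273.60°R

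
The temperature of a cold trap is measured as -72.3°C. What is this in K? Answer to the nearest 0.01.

In kelvin: -72.3000 + 273.15 = 200.85 K.

200.85 K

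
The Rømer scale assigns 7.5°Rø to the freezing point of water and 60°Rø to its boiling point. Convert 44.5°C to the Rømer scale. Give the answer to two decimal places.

Linearly onto the Rømer scale: 7.5 + (44.5000 / 100) × (60 - 7.5) = 30.86°Rø.

30.86°Rø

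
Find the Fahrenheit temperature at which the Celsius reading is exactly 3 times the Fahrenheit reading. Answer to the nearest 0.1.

Let F be the Fahrenheit reading. The Celsius reading is C = 5/9·F - 17.7778.
Require C = 3·F: 5/9·F - 17.7778 = 3·F.
(-22/9)·F = 17.7778  ⇒  F = -7.3.

-7.3°F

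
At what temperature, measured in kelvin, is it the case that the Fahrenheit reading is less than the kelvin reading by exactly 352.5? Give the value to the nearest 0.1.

Let K be the kelvin reading. The Fahrenheit reading is F = 1.8·K - 459.67.
Require F - K = -352.5: (0.8)·K - 459.67 = -352.5.
K = (-352.5 + 459.67) / (0.8) = 134.0.

134.0 K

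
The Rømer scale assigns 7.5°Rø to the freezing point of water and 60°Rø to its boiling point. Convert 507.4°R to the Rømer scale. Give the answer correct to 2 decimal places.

12.09°Rø

First in Celsius: (507.4 - 491.67) × 5/9 = 8.7389°C.
Linearly onto the Rømer scale: 7.5 + (8.7389 / 100) × (60 - 7.5) = 12.09°Rø.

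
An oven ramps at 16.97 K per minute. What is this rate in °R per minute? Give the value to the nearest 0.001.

30.546 °R/minute

Since only a temperature interval is involved, the additive offset between the scales drops out.
A change of 1 K is a change of 1.8°R, so 16.97 × 1.8 = 30.546.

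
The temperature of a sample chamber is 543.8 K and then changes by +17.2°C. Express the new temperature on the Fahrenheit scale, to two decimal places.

Initial temperature in Celsius: 543.8 - 273.15 = 270.6500°C.
Final Celsius temperature: 270.6500 + 17.2000 = 287.8500°C.
In Fahrenheit: 287.8500 × 1.8 + 32 = 550.13°F.

550.13°F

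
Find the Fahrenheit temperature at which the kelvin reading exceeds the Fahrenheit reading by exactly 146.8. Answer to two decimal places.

244.29°F

Let F be the Fahrenheit reading. The kelvin reading is K = 5/9·F + 255.372.
Require K - F = 146.8: (-4/9)·F + 255.372 = 146.8.
F = (146.8 - 255.372) / (-4/9) = 244.29.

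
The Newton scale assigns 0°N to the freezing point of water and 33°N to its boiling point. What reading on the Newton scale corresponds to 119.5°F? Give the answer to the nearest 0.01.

16.04°N

First in Celsius: (119.5 - 32) × 5/9 = 48.6111°C.
Linearly onto the Newton scale: 0 + (48.6111 / 100) × (33 - 0) = 16.04°N.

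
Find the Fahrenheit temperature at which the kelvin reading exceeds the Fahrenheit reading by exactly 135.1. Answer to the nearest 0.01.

270.61°F

Let F be the Fahrenheit reading. The kelvin reading is K = 5/9·F + 255.372.
Require K - F = 135.1: (-4/9)·F + 255.372 = 135.1.
F = (135.1 - 255.372) / (-4/9) = 270.61.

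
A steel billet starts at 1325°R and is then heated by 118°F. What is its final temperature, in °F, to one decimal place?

983.3°F

Initial temperature in Celsius: (1325 - 491.67) × 5/9 = 462.9611°C.
The 118°F change is an interval, so only the factor 5/9 applies: +118 × 5/9 = +65.5556°C.
Final Celsius temperature: 462.9611 + 65.5556 = 528.5167°C.
In Fahrenheit: 528.5167 × 1.8 + 32 = 983.3°F.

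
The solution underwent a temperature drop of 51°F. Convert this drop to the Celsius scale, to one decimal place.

An interval of 1°F corresponds to 5/9°C.
51 × 5/9 = 28.3.

28.3°C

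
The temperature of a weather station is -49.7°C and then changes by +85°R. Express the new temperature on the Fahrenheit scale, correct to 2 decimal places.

27.54°F

The 85°R change is an interval, so only the factor 5/9 applies: +85 × 5/9 = +47.2222°C.
Final Celsius temperature: -49.7000 + 47.2222 = -2.4778°C.
In Fahrenheit: -2.4778 × 1.8 + 32 = 27.54°F.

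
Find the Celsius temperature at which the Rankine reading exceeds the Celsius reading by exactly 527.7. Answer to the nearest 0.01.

Let C be the Celsius reading. The Rankine reading is R = 1.8·C + 491.67.
Require R - C = 527.7: (0.8)·C + 491.67 = 527.7.
C = (527.7 - 491.67) / (0.8) = 45.04.

45.04°C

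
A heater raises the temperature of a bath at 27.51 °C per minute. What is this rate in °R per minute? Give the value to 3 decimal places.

49.518 °R/minute

Since only a temperature interval is involved, the additive offset between the scales drops out.
A change of 1°C is a change of 1.8°R, so 27.51 × 1.8 = 49.518.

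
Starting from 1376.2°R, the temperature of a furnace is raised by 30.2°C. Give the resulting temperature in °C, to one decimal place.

521.6°C

Initial temperature in Celsius: (1376.2 - 491.67) × 5/9 = 491.4056°C.
Final Celsius temperature: 491.4056 + 30.2000 = 521.6056°C.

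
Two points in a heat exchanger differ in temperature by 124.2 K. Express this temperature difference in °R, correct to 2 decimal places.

Only the scale ratio 1.8 matters for a change in temperature.
124.2 × 1.8 = 223.56.

223.56°R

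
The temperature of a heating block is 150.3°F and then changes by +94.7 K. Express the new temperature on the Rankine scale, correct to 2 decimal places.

Initial temperature in Celsius: (150.3 - 32) × 5/9 = 65.7222°C.
The 94.7 K change is an interval; Kelvin and Celsius degrees are the same size, so ΔC = +94.7°C.
Final Celsius temperature: 65.7222 + 94.7000 = 160.4222°C.
In Rankine: 160.4222 × 1.8 + 491.67 = 780.43°R.

780.43°R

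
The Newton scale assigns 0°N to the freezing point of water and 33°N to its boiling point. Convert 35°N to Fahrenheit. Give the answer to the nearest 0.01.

Linear interpolation between the fixed points: C = (35 - 0) × 100 / (33 - 0) = 106.0606°C.
Then 106.0606 × 1.8 + 32 = 222.91°F.

222.91°F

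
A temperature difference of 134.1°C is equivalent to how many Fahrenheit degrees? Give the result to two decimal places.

241.38°F

An interval of 1°C corresponds to 1.8°F.
134.1 × 1.8 = 241.38.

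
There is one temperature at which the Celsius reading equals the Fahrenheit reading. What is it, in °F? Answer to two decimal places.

Let F be the Fahrenheit reading. The Celsius reading is C = 5/9·F - 17.7778.
Set C = F: 5/9·F - 17.7778 = F.
(-4/9)·F = 17.7778  ⇒  F = -40.00.

-40.00°F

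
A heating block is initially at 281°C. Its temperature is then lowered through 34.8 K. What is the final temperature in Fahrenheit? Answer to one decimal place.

475.2°F

The 34.8 K change is an interval; Kelvin and Celsius degrees are the same size, so ΔC = -34.8°C.
Final Celsius temperature: 281.0000 - 34.8000 = 246.2000°C.
In Fahrenheit: 246.2000 × 1.8 + 32 = 475.2°F.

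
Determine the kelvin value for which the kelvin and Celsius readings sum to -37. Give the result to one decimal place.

Let K be the kelvin reading. The Celsius reading is C = 1·K - 273.15.
Require K + C = -37: (2)·K - 273.15 = -37.
K = (-37 + 273.15) / (2) = 118.1.

118.1 K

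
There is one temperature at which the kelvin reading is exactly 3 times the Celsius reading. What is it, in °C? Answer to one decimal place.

136.6°C

Let C be the Celsius reading. The kelvin reading is K = 1·C + 273.15.
Require K = 3·C: 1·C + 273.15 = 3·C.
(-2)·C = -273.15  ⇒  C = 136.6.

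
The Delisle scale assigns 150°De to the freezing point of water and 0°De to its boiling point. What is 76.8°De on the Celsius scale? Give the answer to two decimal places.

Linear interpolation between the fixed points: C = (76.8 - 150) × 100 / (0 - 150) = 48.8000°C.

48.80°C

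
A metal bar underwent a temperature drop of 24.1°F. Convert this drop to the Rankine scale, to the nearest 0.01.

24.10°R

Fahrenheit and Rankine degrees are the same size, so the interval is unchanged: 24.10.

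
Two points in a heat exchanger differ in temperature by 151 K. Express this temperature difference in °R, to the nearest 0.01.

271.80°R

An interval of 1 K corresponds to 1.8°R.
151 × 1.8 = 271.80.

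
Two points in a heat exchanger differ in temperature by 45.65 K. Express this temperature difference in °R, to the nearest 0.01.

82.17°R

An interval of 1 K corresponds to 1.8°R.
45.65 × 1.8 = 82.17.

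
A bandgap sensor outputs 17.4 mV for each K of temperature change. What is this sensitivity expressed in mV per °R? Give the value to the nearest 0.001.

Since only a temperature interval is involved, the additive offset between the scales drops out.
A change of 1°R is a change of 5/9 K, so per °R the value is 17.4 × 5/9 = 9.667.

9.667 mV per °R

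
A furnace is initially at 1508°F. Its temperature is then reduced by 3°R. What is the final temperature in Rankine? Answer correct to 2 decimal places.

1964.67°R

Initial temperature in Celsius: (1508 - 32) × 5/9 = 820.0000°C.
The 3°R change is an interval, so only the factor 5/9 applies: -3 × 5/9 = -1.6667°C.
Final Celsius temperature: 820.0000 - 1.6667 = 818.3333°C.
In Rankine: 818.3333 × 1.8 + 491.67 = 1964.67°R.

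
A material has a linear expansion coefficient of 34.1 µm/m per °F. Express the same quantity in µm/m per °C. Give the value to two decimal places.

The quantity depends on a temperature interval, so only the ratio of degree sizes applies; the offset between the scales is irrelevant.
A change of 1°C is a change of 1.8°F, so per °C the value is 34.1 × 1.8 = 61.38.

61.38 µm/m per °C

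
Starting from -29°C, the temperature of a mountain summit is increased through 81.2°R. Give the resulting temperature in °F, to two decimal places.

61.00°F

The 81.2°R change is an interval, so only the factor 5/9 applies: +81.2 × 5/9 = +45.1111°C.
Final Celsius temperature: -29.0000 + 45.1111 = 16.1111°C.
In Fahrenheit: 16.1111 × 1.8 + 32 = 61.00°F.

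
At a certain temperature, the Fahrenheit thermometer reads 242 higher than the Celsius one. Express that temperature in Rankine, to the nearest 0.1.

Let x be the Celsius reading; then the Fahrenheit reading is 1.8·x + 32.
(1.8·x + 32) - x = 242  ⇒  (0.8)·x = 210  ⇒  x = 262.5000°C.
In Rankine: 262.5000 × 1.8 + 491.67 = 964.2°R.

964.2°R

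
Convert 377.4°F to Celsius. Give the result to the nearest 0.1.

191.9°C

In Celsius: (377.4 - 32) × 5/9 = 191.8889°C.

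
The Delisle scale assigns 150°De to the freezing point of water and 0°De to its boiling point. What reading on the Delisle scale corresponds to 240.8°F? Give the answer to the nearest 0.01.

-24.00°De

First in Celsius: (240.8 - 32) × 5/9 = 116.0000°C.
Linearly onto the Delisle scale: 150 + (116.0000 / 100) × (0 - 150) = -24.00°De.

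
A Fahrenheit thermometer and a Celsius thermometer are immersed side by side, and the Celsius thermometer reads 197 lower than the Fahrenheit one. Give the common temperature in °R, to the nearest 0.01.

862.92°R

Let x be the Fahrenheit reading; then the Celsius reading is 5/9·x - 17.7778.
(5/9·x - 17.7778) - x = -197  ⇒  (-4/9)·x = -179.222  ⇒  x = 403.2500°F.
In Celsius: (403.25 - 32) × 5/9 = 206.2500°C.
In Rankine: 206.2500 × 1.8 + 491.67 = 862.92°R.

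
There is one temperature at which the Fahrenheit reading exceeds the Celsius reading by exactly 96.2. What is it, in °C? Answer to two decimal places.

80.25°C

Let C be the Celsius reading. The Fahrenheit reading is F = 1.8·C + 32.
Require F - C = 96.2: (0.8)·C + 32 = 96.2.
C = (96.2 - 32) / (0.8) = 80.25.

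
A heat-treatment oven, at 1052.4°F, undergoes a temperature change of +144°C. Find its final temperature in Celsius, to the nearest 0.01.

Initial temperature in Celsius: (1052.4 - 32) × 5/9 = 566.8889°C.
Final Celsius temperature: 566.8889 + 144.0000 = 710.8889°C.

710.89°C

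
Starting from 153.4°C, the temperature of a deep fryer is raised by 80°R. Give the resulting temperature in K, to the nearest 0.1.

471.0 K

The 80°R change is an interval, so only the factor 5/9 applies: +80 × 5/9 = +44.4444°C.
Final Celsius temperature: 153.4000 + 44.4444 = 197.8444°C.
In kelvin: 197.8444 + 273.15 = 471.0 K.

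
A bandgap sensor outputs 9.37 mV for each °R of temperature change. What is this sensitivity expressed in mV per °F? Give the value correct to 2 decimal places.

The quantity depends on a temperature interval, so only the ratio of degree sizes applies; the offset between the scales is irrelevant.
A change of 1°F is a change of 1°R, so per °F the value is 9.37 × 1 = 9.37.

9.37 mV per °F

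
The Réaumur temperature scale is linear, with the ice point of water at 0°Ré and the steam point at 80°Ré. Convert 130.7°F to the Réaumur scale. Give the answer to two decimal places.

43.87°Ré

First in Celsius: (130.7 - 32) × 5/9 = 54.8333°C.
Linearly onto the Réaumur scale: 0 + (54.8333 / 100) × (80 - 0) = 43.87°Ré.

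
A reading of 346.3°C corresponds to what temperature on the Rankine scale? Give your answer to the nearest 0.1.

In Rankine: 346.3000 × 1.8 + 491.67 = 1115.0°R.

1115.0°R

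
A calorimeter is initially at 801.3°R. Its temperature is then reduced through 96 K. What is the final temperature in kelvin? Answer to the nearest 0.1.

349.2 K

Initial temperature in Celsius: (801.3 - 491.67) × 5/9 = 172.0167°C.
The 96 K change is an interval; Kelvin and Celsius degrees are the same size, so ΔC = -96°C.
Final Celsius temperature: 172.0167 - 96.0000 = 76.0167°C.
In kelvin: 76.0167 + 273.15 = 349.2 K.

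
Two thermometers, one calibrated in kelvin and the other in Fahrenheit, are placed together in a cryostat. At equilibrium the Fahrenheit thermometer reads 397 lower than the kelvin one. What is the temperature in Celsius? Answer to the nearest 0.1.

Let x be the kelvin reading; then the Fahrenheit reading is 1.8·x - 459.67.
(1.8·x - 459.67) - x = -397  ⇒  (0.8)·x = 62.67  ⇒  x = 78.3375 K.
In Celsius: 78.3375 - 273.15 = -194.8°C.

-194.8°C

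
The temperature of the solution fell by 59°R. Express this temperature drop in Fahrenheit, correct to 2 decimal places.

Rankine and Fahrenheit degrees are the same size, so the interval is unchanged: 59.00.

59.00°F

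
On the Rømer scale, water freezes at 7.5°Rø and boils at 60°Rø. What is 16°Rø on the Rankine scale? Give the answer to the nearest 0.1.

520.8°R

Linear interpolation between the fixed points: C = (16 - 7.5) × 100 / (60 - 7.5) = 16.1905°C.
Then 16.1905 × 1.8 + 491.67 = 520.8°R.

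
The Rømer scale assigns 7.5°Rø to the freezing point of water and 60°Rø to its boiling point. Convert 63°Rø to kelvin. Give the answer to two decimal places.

Linear interpolation between the fixed points: C = (63 - 7.5) × 100 / (60 - 7.5) = 105.7143°C.
Then 105.7143 + 273.15 = 378.86 K.

378.86 K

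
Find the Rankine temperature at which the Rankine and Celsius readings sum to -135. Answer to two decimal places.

88.81°R

Let R be the Rankine reading. The Celsius reading is C = 5/9·R - 273.15.
Require R + C = -135: (14/9)·R - 273.15 = -135.
R = (-135 + 273.15) / (14/9) = 88.81.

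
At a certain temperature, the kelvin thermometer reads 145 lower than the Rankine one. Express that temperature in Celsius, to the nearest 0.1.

Let x be the Rankine reading; then the kelvin reading is 5/9·x.
(5/9·x) - x = -145  ⇒  (-4/9)·x = -145  ⇒  x = 326.2500°R.
In Celsius: (326.25 - 491.67) × 5/9 = -91.9°C.

-91.9°C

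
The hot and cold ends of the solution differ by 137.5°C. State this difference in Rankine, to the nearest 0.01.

247.50°R

Only the scale ratio 1.8 matters for a change in temperature.
137.5 × 1.8 = 247.50.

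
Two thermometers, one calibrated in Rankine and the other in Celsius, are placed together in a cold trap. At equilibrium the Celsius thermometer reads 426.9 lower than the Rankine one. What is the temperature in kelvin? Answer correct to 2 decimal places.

192.19 K

Let x be the Rankine reading; then the Celsius reading is 5/9·x - 273.15.
(5/9·x - 273.15) - x = -426.9  ⇒  (-4/9)·x = -153.75  ⇒  x = 345.9375°R.
In Celsius: (345.9375 - 491.67) × 5/9 = -80.9625°C.
In kelvin: -80.9625 + 273.15 = 192.19 K.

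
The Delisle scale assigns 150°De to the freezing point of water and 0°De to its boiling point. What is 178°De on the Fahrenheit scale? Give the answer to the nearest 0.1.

Linear interpolation between the fixed points: C = (178 - 150) × 100 / (0 - 150) = -18.6667°C.
Then -18.6667 × 1.8 + 32 = -1.6°F.

-1.6°F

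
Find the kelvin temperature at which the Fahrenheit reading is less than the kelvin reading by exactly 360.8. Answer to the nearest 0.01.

Let K be the kelvin reading. The Fahrenheit reading is F = 1.8·K - 459.67.
Require F - K = -360.8: (0.8)·K - 459.67 = -360.8.
K = (-360.8 + 459.67) / (0.8) = 123.59.

123.59 K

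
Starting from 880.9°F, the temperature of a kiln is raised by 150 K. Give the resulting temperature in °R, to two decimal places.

Initial temperature in Celsius: (880.9 - 32) × 5/9 = 471.6111°C.
The 150 K change is an interval; Kelvin and Celsius degrees are the same size, so ΔC = +150°C.
Final Celsius temperature: 471.6111 + 150.0000 = 621.6111°C.
In Rankine: 621.6111 × 1.8 + 491.67 = 1610.57°R.

1610.57°R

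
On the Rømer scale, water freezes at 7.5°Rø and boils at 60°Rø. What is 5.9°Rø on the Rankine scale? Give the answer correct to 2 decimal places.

Linear interpolation between the fixed points: C = (5.9 - 7.5) × 100 / (60 - 7.5) = -3.0476°C.
Then -3.0476 × 1.8 + 491.67 = 486.18°R.

486.18°R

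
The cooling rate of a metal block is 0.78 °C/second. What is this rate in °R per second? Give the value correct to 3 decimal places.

Since only a temperature interval is involved, the additive offset between the scales drops out.
A change of 1°C is a change of 1.8°R, so 0.78 × 1.8 = 1.404.

1.404 °R/second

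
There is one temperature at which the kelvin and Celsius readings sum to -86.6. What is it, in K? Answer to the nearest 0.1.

Let K be the kelvin reading. The Celsius reading is C = 1·K - 273.15.
Require K + C = -86.6: (2)·K - 273.15 = -86.6.
K = (-86.6 + 273.15) / (2) = 93.3.

93.3 K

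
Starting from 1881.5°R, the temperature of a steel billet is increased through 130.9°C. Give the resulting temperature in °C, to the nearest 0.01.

903.03°C

Initial temperature in Celsius: (1881.5 - 491.67) × 5/9 = 772.1278°C.
Final Celsius temperature: 772.1278 + 130.9000 = 903.0278°C.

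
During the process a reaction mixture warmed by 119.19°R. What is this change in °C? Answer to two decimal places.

An interval of 1°R corresponds to 5/9°C.
119.19 × 5/9 = 66.22.

66.22°C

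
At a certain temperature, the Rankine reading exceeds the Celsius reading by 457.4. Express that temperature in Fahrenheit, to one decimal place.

-45.1°F

Let x be the Celsius reading; then the Rankine reading is 1.8·x + 491.67.
(1.8·x + 491.67) - x = 457.4  ⇒  (0.8)·x = -34.27  ⇒  x = -42.8375°C.
In Fahrenheit: -42.8375 × 1.8 + 32 = -45.1°F.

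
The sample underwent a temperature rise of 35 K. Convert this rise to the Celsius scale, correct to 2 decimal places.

Kelvin and Celsius degrees are the same size, so the interval is unchanged: 35.00.

35.00°C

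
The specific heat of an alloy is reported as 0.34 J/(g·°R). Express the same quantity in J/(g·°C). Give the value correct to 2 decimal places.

0.61 J/(g·°C)

The quantity depends on a temperature interval, so only the ratio of degree sizes applies; the offset between the scales is irrelevant.
A change of 1°C is a change of 1.8°R, so per °C the value is 0.34 × 1.8 = 0.61.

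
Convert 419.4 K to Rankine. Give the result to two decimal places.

In Celsius: 419.4 - 273.15 = 146.2500°C.
In Rankine: 146.2500 × 1.8 + 491.67 = 754.92°R.

754.92°R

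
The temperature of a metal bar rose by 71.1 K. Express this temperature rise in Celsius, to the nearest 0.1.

Kelvin and Celsius degrees are the same size, so the interval is unchanged: 71.1.

71.1°C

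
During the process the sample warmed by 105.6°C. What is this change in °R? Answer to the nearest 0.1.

190.1°R

An interval of 1°C corresponds to 1.8°R.
105.6 × 1.8 = 190.1.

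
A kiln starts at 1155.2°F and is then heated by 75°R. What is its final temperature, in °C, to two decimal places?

665.67°C

Initial temperature in Celsius: (1155.2 - 32) × 5/9 = 624.0000°C.
The 75°R change is an interval, so only the factor 5/9 applies: +75 × 5/9 = +41.6667°C.
Final Celsius temperature: 624.0000 + 41.6667 = 665.6667°C.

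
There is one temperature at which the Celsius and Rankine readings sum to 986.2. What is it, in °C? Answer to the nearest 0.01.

Let C be the Celsius reading. The Rankine reading is R = 1.8·C + 491.67.
Require C + R = 986.2: (2.8)·C + 491.67 = 986.2.
C = (986.2 - 491.67) / (2.8) = 176.62.

176.62°C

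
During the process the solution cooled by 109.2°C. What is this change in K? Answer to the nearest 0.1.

109.2 K

Celsius and kelvin degrees are the same size, so the interval is unchanged: 109.2.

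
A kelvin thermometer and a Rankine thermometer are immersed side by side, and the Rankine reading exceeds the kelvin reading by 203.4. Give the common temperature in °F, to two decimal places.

-2.02°F

Let x be the kelvin reading; then the Rankine reading is 1.8·x.
(1.8·x) - x = 203.4  ⇒  (0.8)·x = 203.4  ⇒  x = 254.2500 K.
In Celsius: 254.25 - 273.15 = -18.9000°C.
In Fahrenheit: -18.9000 × 1.8 + 32 = -2.02°F.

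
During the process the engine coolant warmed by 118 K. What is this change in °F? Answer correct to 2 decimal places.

Only the scale ratio 1.8 matters for a change in temperature.
118 × 1.8 = 212.40.

212.40°F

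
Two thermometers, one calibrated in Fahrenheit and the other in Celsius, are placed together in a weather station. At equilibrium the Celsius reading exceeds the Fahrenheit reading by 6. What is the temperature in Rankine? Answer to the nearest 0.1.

Let x be the Fahrenheit reading; then the Celsius reading is 5/9·x - 17.7778.
(5/9·x - 17.7778) - x = 6  ⇒  (-4/9)·x = 23.7778  ⇒  x = -53.5000°F.
In Celsius: (-53.5 - 32) × 5/9 = -47.5000°C.
In Rankine: -47.5000 × 1.8 + 491.67 = 406.2°R.

406.2°R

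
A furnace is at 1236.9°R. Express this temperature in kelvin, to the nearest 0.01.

687.17 K

In Celsius: (1236.9 - 491.67) × 5/9 = 414.0167°C.
In kelvin: 414.0167 + 273.15 = 687.17 K.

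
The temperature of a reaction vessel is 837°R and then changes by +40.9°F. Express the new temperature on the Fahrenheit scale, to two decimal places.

Initial temperature in Celsius: (837 - 491.67) × 5/9 = 191.8500°C.
The 40.9°F change is an interval, so only the factor 5/9 applies: +40.9 × 5/9 = +22.7222°C.
Final Celsius temperature: 191.8500 + 22.7222 = 214.5722°C.
In Fahrenheit: 214.5722 × 1.8 + 32 = 418.23°F.

418.23°F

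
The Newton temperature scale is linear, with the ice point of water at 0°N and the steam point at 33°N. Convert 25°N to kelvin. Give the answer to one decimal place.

348.9 K

Linear interpolation between the fixed points: C = (25 - 0) × 100 / (33 - 0) = 75.7576°C.
Then 75.7576 + 273.15 = 348.9 K.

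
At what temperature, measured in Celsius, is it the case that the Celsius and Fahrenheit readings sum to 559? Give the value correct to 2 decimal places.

Let C be the Celsius reading. The Fahrenheit reading is F = 1.8·C + 32.
Require C + F = 559: (2.8)·C + 32 = 559.
C = (559 - 32) / (2.8) = 188.21.

188.21°C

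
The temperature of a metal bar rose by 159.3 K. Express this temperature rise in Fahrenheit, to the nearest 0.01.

286.74°F

An interval of 1 K corresponds to 1.8°F.
159.3 × 1.8 = 286.74.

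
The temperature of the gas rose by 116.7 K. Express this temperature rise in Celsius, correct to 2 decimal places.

Kelvin and Celsius degrees are the same size, so the interval is unchanged: 116.70.

116.70°C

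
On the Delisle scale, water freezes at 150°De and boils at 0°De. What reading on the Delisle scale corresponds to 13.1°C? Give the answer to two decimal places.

Linearly onto the Delisle scale: 150 + (13.1000 / 100) × (0 - 150) = 130.35°De.

130.35°De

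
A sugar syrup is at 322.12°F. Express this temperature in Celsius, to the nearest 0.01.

In Celsius: (322.12 - 32) × 5/9 = 161.1778°C.

161.18°C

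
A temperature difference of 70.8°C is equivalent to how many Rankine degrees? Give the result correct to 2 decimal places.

An interval of 1°C corresponds to 1.8°R.
70.8 × 1.8 = 127.44.

127.44°R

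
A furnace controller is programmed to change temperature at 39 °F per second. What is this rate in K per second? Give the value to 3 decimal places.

The quantity depends on a temperature interval, so only the ratio of degree sizes applies; the offset between the scales is irrelevant.
A change of 1°F is a change of 5/9 K, so 39 × 5/9 = 21.667.

21.667 K/second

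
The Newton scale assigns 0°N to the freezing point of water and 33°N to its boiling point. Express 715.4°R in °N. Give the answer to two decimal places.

First in Celsius: (715.4 - 491.67) × 5/9 = 124.2944°C.
Linearly onto the Newton scale: 0 + (124.2944 / 100) × (33 - 0) = 41.02°N.

41.02°N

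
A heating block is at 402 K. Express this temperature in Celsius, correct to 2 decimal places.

In Celsius: 402 - 273.15 = 128.8500°C.

128.85°C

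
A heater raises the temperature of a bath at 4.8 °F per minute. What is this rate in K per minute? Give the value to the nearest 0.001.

2.667 K/minute

The quantity depends on a temperature interval, so only the ratio of degree sizes applies; the offset between the scales is irrelevant.
A change of 1°F is a change of 5/9 K, so 4.8 × 5/9 = 2.667.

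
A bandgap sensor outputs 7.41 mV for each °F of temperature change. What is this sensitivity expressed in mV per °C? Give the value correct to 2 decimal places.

Since only a temperature interval is involved, the additive offset between the scales drops out.
A change of 1°C is a change of 1.8°F, so per °C the value is 7.41 × 1.8 = 13.34.

13.34 mV per °C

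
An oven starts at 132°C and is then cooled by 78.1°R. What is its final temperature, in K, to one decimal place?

361.8 K

The 78.1°R change is an interval, so only the factor 5/9 applies: -78.1 × 5/9 = -43.3889°C.
Final Celsius temperature: 132.0000 - 43.3889 = 88.6111°C.
In kelvin: 88.6111 + 273.15 = 361.8 K.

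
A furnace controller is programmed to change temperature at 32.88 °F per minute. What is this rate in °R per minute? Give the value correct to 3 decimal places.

The quantity depends on a temperature interval, so only the ratio of degree sizes applies; the offset between the scales is irrelevant.
A change of 1°F is a change of 1°R, so 32.88 × 1 = 32.880.

32.880 °R/minute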